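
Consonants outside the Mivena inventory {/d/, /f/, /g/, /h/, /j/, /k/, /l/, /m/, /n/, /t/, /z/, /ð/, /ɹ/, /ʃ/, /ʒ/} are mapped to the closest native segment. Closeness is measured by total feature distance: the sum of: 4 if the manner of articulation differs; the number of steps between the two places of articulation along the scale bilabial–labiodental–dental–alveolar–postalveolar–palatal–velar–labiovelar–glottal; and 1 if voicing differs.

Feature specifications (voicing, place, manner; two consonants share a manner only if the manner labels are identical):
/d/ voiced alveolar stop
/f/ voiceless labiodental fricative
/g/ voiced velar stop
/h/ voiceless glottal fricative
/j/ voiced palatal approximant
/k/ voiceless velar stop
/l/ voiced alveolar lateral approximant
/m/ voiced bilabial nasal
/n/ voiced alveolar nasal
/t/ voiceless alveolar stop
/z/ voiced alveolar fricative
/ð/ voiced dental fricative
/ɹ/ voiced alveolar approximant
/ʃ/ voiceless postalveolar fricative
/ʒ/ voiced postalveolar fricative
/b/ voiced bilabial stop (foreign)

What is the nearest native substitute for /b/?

/d/ is closest: same manner (stop), place distance 3 (bilabial→alveolar), same voicing; total 3. Next closest is /m/ at distance 4.

d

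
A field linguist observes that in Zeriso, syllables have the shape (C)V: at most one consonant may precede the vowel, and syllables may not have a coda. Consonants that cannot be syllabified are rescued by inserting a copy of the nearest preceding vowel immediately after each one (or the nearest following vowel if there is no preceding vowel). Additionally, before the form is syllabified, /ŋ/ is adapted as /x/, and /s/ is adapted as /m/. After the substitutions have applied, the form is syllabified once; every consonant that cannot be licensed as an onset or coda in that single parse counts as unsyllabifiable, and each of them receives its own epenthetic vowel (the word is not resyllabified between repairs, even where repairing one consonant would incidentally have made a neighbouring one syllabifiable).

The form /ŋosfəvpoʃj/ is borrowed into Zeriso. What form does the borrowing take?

xomofəvəpoʃojo

Substitution: /ŋ/ → /x/, /s/ → /m/, giving /xomfəvpoʃj/.
The consonants /m/, /v/, /ʃ/, /j/ cannot be parsed into a legal (C)V syllable (no codas are permitted; onsets are limited to one consonant).
Inserting the epenthetic vowel yields /m/ → /mo/, /v/ → /və/, /ʃ/ → /ʃo/, /j/ → /jo/.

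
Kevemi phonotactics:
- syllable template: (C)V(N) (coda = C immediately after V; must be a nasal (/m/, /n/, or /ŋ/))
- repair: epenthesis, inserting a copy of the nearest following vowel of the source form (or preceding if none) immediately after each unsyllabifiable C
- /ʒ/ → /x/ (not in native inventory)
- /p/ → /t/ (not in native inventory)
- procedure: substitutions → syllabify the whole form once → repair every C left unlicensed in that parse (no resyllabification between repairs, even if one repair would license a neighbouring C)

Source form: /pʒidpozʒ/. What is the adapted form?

tixidotozoxo

Substitution: /p/ → /t/, /ʒ/ → /x/, giving /txidtozx/.
Syllabifying with onset maximization leaves /t/, /d/, /z/, /x/ stranded (only a nasal (/m/, /n/, or /ŋ/) is licensed in coda position; onsets are limited to one consonant).
Each unlicensed consonant becomes the onset of a new syllable: /t/ → /ti/, /d/ → /do/, /z/ → /zo/, /x/ → /xo/.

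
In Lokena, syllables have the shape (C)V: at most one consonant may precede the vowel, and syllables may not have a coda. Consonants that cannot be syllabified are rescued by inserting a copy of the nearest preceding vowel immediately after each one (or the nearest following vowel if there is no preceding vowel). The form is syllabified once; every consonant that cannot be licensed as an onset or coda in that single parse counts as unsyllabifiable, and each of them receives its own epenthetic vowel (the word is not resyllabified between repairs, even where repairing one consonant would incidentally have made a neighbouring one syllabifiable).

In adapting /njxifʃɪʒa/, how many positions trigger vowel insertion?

The unsyllabifiable consonants are /n/, /j/, /f/; each receives one epenthetic vowel.

3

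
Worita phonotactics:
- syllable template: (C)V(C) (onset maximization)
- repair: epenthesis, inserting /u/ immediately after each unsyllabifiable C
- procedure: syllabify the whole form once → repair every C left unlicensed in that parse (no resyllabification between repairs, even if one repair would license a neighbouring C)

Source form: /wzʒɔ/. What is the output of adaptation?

The consonants /w/, /z/ cannot be parsed into a legal (C)V(C) syllable (at most one coda consonant is licensed; onsets are limited to one consonant).
Epenthesis after each stranded consonant: /w/ → /wu/, /z/ → /zu/.

wuzuʒɔ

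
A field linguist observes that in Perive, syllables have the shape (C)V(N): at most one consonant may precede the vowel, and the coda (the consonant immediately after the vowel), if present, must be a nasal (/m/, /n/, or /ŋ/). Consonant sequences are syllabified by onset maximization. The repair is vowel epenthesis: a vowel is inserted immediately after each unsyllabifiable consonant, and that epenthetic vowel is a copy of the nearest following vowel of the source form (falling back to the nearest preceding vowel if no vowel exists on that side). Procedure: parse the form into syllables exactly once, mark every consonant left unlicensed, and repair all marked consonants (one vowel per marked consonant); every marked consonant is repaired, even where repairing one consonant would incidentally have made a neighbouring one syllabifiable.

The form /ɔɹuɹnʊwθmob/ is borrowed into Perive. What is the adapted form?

ɔɹuɹʊnʊwoθomobo

Syllabifying with onset maximization leaves /ɹ/, /w/, /θ/, /b/ stranded (only a nasal (/m/, /n/, or /ŋ/) is licensed in coda position; onsets are limited to one consonant).
Inserting the epenthetic vowel yields /ɹ/ → /ɹʊ/, /w/ → /wo/, /θ/ → /θo/, /b/ → /bo/.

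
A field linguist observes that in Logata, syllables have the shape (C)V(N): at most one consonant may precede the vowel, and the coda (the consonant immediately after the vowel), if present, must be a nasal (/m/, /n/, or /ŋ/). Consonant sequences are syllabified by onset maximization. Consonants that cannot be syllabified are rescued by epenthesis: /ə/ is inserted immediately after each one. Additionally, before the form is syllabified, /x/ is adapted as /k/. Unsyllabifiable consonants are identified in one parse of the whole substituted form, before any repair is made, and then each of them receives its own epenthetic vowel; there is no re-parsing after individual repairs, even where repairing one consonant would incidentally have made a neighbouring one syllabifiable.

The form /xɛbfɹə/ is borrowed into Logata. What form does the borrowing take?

Substitution: /x/ → /k/, giving /kɛbfɹə/.
Syllabifying with onset maximization leaves /b/, /f/ stranded (only a nasal (/m/, /n/, or /ŋ/) is licensed in coda position; onsets are limited to one consonant).
Epenthesis after each stranded consonant: /b/ → /bə/, /f/ → /fə/.

kɛbəfəɹə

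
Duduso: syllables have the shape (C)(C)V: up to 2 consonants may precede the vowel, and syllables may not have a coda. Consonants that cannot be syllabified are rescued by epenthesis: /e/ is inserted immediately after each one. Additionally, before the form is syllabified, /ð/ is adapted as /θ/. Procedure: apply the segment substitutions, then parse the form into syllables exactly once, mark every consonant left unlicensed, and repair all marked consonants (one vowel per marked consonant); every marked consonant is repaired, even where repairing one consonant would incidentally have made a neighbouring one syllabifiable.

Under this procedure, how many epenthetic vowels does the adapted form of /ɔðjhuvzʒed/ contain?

3

After substitution the input is /ɔθjhuvzʒed/.
The unsyllabifiable consonants are /θ/, /v/, /d/; each receives one epenthetic vowel.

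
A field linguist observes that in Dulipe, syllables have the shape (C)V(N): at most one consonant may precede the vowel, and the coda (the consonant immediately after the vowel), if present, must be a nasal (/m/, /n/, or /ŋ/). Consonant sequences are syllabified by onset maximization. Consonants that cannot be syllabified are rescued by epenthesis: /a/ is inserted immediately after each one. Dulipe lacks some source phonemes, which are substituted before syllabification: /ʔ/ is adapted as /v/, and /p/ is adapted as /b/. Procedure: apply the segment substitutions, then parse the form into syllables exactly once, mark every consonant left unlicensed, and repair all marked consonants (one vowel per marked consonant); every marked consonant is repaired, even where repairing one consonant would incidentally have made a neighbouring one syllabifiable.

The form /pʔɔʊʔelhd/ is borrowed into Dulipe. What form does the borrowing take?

bavɔʊvelahada

Substitution: /p/ → /b/, /ʔ/ → /v/, giving /bvɔʊvelhd/.
Syllabifying with onset maximization leaves /b/, /l/, /h/, /d/ stranded (only a nasal (/m/, /n/, or /ŋ/) is licensed in coda position; onsets are limited to one consonant).
Inserting the epenthetic vowel yields /b/ → /ba/, /l/ → /la/, /h/ → /ha/, /d/ → /da/.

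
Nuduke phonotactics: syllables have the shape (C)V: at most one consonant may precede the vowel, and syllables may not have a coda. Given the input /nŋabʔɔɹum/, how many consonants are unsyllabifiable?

3

Under (C)V, the unsyllabifiable consonants are /n/, /b/, /m/ (no codas are permitted; onsets are limited to one consonant).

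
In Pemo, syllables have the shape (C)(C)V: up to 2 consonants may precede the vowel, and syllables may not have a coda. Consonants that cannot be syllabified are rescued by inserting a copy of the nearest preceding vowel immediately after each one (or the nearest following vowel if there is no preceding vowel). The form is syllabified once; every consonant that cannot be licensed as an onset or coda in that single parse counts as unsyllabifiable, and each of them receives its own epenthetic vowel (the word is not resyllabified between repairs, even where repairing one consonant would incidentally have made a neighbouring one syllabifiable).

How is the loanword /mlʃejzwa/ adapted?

melʃejezwa

Under (C)(C)V, the unsyllabifiable consonants are /m/, /j/ (no codas are permitted; onsets may contain at most 2 consonants).
Inserting the epenthetic vowel yields /m/ → /me/, /j/ → /je/.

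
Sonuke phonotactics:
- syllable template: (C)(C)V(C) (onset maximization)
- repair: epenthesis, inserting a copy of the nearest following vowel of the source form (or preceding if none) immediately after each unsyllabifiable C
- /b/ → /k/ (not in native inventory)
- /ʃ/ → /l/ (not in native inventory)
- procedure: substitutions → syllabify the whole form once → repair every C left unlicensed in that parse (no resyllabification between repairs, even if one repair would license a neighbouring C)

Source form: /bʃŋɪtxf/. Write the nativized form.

kɪlŋɪtxɪfɪ

Substitution: /b/ → /k/, /ʃ/ → /l/, giving /klŋɪtxf/.
Under (C)(C)V(C), the unsyllabifiable consonants are /k/, /x/, /f/ (at most one coda consonant is licensed; onsets may contain at most 2 consonants).
Epenthesis after each stranded consonant: /k/ → /kɪ/, /x/ → /xɪ/, /f/ → /fɪ/.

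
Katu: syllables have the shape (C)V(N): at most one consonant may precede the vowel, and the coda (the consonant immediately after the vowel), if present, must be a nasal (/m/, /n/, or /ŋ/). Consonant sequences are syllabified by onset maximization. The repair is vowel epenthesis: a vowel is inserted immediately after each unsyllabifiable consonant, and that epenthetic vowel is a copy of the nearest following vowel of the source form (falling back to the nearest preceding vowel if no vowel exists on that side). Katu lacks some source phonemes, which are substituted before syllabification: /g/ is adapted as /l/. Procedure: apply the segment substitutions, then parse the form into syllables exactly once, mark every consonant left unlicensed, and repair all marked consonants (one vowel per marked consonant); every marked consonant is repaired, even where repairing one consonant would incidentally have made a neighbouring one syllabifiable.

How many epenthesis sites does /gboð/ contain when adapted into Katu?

After substitution the input is /lboð/.
The unsyllabifiable consonants are /l/, /ð/; each receives one epenthetic vowel.

2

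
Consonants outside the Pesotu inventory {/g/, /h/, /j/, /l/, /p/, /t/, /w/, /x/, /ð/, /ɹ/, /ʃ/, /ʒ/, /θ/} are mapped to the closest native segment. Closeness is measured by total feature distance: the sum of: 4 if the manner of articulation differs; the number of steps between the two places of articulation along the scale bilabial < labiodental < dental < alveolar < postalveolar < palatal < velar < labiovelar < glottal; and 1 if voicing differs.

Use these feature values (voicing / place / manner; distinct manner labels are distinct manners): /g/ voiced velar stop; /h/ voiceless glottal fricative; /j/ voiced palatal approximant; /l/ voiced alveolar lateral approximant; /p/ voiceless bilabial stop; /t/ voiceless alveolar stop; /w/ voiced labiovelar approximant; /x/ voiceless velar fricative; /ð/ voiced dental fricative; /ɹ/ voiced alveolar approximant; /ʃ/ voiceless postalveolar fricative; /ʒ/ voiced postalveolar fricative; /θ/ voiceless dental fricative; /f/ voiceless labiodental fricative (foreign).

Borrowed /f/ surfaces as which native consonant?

θ

/θ/ is closest: same manner (fricative), place distance 1 (labiodental→dental), same voicing; total 1. Next closest is /ð/ at distance 2.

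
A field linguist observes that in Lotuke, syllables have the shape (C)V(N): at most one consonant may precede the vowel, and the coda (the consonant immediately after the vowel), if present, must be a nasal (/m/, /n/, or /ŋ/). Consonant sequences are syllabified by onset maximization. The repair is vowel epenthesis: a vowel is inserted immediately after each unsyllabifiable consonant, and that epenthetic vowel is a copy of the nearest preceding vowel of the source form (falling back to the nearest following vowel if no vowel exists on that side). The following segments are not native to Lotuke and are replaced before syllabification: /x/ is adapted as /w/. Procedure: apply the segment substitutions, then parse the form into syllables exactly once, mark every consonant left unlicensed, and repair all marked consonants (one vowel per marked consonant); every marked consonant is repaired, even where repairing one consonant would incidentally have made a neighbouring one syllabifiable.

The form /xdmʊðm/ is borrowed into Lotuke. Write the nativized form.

wʊdʊmʊðʊmʊ

Substitution: /x/ → /w/, giving /wdmʊðm/.
The consonants /w/, /d/, /ð/, /m/ cannot be parsed into a legal (C)V(N) syllable (only a nasal (/m/, /n/, or /ŋ/) is licensed in coda position; onsets are limited to one consonant).
Each unlicensed consonant becomes the onset of a new syllable: /w/ → /wʊ/, /d/ → /dʊ/, /ð/ → /ðʊ/, /m/ → /mʊ/.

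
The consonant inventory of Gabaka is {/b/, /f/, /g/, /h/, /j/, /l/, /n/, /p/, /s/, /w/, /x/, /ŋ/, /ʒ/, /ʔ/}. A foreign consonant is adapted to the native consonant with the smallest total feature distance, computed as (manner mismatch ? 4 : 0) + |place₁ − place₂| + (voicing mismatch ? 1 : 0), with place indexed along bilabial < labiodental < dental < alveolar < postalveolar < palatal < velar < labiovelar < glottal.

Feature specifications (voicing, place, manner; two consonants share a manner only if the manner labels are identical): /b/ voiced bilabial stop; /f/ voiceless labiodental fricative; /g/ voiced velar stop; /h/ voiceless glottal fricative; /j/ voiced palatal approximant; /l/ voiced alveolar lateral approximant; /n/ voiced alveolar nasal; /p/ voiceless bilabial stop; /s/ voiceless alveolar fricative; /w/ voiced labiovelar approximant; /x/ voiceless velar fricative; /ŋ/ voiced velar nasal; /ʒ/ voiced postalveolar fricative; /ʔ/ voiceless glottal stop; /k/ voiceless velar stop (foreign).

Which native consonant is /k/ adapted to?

g

/g/ is closest: same manner (stop), place distance 0 (velar→velar), voicing differs (+1); total 1. Next closest is /ʔ/ at distance 2.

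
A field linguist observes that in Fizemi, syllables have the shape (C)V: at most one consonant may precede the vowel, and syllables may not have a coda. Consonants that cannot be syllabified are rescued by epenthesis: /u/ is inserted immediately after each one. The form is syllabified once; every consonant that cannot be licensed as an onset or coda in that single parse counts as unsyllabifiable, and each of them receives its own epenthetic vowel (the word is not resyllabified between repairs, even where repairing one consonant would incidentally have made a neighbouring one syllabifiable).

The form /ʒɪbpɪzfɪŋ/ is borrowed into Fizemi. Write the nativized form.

ʒɪbupɪzufɪŋu

Under (C)V, the unsyllabifiable consonants are /b/, /z/, /ŋ/ (no codas are permitted; onsets are limited to one consonant).
Each unlicensed consonant becomes the onset of a new syllable: /b/ → /bu/, /z/ → /zu/, /ŋ/ → /ŋu/.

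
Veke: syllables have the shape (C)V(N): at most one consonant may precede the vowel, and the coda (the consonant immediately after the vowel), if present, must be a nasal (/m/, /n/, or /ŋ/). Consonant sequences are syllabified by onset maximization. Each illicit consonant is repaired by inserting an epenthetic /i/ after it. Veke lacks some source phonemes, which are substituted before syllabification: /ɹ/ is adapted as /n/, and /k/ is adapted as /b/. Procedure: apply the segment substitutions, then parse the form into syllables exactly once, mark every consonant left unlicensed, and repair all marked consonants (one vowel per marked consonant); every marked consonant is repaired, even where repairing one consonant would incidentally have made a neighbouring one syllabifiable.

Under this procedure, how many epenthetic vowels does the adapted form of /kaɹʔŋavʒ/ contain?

3

After substitution the input is /banʔŋavʒ/.
The unsyllabifiable consonants are /ʔ/, /v/, /ʒ/; each receives one epenthetic vowel.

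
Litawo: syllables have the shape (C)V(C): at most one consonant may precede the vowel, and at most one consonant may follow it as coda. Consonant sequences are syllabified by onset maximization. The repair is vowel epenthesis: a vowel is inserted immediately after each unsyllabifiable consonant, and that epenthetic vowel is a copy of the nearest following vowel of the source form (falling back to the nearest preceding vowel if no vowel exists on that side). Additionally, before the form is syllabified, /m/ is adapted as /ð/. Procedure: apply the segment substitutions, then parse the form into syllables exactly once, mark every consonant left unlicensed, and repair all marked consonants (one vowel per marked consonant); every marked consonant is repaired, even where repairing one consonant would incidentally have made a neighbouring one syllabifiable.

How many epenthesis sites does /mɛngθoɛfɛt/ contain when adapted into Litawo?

1

After substitution the input is /ðɛngθoɛfɛt/.
The unsyllabifiable consonants are /g/; each receives one epenthetic vowel.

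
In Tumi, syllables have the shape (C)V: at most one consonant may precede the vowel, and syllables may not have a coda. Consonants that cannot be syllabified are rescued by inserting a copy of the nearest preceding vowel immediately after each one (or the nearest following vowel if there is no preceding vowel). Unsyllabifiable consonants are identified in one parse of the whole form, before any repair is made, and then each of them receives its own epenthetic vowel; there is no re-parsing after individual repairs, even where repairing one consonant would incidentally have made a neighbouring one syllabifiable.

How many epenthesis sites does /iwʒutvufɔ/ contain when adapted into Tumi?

2

The unsyllabifiable consonants are /w/, /t/; each receives one epenthetic vowel.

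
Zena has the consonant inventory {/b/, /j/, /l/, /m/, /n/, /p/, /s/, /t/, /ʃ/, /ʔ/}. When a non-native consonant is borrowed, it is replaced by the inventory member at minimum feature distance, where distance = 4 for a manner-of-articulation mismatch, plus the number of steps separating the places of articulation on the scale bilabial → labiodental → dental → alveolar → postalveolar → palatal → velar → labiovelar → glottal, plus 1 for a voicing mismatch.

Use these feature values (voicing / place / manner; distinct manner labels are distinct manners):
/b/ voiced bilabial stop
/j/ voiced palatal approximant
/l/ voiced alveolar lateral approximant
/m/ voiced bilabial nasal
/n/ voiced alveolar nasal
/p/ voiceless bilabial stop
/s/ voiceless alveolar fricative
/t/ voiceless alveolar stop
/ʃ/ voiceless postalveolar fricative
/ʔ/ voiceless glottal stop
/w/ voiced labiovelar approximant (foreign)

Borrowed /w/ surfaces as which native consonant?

/j/ is closest: same manner (approximant), place distance 2 (labiovelar→palatal), same voicing; total 2. Next closest is /ʔ/ at distance 6.

j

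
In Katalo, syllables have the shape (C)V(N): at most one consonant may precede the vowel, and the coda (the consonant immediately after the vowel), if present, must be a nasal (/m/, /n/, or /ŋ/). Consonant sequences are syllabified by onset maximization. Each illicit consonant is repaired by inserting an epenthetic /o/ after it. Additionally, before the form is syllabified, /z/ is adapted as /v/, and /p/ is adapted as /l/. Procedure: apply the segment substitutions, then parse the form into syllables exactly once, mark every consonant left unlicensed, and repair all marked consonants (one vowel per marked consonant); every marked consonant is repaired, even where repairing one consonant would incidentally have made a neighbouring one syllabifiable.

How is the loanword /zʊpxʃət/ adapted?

vʊloxoʃəto

Substitution: /z/ → /v/, /p/ → /l/, giving /vʊlxʃət/.
Under (C)V(N), the unsyllabifiable consonants are /l/, /x/, /t/ (only a nasal (/m/, /n/, or /ŋ/) is licensed in coda position; onsets are limited to one consonant).
Each unlicensed consonant becomes the onset of a new syllable: /l/ → /lo/, /x/ → /xo/, /t/ → /to/.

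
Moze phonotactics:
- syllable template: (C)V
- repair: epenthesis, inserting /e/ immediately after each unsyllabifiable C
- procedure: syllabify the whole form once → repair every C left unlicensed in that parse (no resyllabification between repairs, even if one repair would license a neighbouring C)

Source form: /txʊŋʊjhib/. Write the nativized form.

Under (C)V, the unsyllabifiable consonants are /t/, /j/, /b/ (no codas are permitted; onsets are limited to one consonant).
Epenthesis after each stranded consonant: /t/ → /te/, /j/ → /je/, /b/ → /be/.

texʊŋʊjehibe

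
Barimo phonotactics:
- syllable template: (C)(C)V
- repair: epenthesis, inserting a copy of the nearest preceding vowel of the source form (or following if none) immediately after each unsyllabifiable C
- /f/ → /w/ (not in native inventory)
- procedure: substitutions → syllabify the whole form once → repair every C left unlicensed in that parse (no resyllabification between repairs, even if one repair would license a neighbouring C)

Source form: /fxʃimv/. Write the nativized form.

wixʃimivi

Substitution: /f/ → /w/, giving /wxʃimv/.
Under (C)(C)V, the unsyllabifiable consonants are /w/, /m/, /v/ (no codas are permitted; onsets may contain at most 2 consonants).
Each unlicensed consonant becomes the onset of a new syllable: /w/ → /wi/, /m/ → /mi/, /v/ → /vi/.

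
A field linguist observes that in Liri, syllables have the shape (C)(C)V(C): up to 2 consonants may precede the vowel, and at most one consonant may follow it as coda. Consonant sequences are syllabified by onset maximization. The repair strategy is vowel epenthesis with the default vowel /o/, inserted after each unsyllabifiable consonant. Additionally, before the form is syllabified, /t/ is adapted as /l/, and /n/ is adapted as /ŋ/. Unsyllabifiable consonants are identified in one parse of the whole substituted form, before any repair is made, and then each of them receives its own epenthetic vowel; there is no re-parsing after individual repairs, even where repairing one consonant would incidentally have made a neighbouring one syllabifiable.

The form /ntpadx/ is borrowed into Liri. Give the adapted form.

Substitution: /n/ → /ŋ/, /t/ → /l/, giving /ŋlpadx/.
Syllabifying with onset maximization leaves /ŋ/, /x/ stranded (at most one coda consonant is licensed; onsets may contain at most 2 consonants).
Inserting the epenthetic vowel yields /ŋ/ → /ŋo/, /x/ → /xo/.

ŋolpadxo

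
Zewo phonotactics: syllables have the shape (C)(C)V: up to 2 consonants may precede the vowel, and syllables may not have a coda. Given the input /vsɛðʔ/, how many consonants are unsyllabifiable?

2

The consonants /ð/, /ʔ/ cannot be parsed into a legal (C)(C)V syllable (no codas are permitted; onsets may contain at most 2 consonants).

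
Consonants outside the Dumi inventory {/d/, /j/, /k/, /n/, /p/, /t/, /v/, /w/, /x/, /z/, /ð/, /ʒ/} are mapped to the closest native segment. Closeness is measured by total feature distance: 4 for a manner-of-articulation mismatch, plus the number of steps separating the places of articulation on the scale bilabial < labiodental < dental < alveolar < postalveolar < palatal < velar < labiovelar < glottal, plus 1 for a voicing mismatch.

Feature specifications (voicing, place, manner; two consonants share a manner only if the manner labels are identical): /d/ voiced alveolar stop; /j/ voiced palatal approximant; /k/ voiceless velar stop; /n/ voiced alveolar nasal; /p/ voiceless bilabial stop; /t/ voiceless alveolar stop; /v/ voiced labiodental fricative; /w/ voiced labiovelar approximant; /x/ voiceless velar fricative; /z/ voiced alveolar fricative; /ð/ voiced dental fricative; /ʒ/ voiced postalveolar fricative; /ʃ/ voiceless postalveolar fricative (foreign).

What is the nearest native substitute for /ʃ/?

/ʒ/ is closest: same manner (fricative), place distance 0 (postalveolar→postalveolar), voicing differs (+1); total 1. Next closest is /x/ at distance 2.

ʒ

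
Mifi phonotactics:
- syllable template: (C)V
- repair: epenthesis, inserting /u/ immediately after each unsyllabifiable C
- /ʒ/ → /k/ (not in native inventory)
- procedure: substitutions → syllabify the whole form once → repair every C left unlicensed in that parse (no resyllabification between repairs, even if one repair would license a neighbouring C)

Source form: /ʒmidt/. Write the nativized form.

Substitution: /ʒ/ → /k/, giving /kmidt/.
Syllabifying with onset maximization leaves /k/, /d/, /t/ stranded (no codas are permitted; onsets are limited to one consonant).
Each unlicensed consonant becomes the onset of a new syllable: /k/ → /ku/, /d/ → /du/, /t/ → /tu/.

kumidutu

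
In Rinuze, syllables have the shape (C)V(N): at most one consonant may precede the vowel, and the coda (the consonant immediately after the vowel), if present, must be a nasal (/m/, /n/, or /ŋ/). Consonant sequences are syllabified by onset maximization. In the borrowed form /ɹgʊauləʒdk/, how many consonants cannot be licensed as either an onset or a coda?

Syllabifying with onset maximization leaves /ɹ/, /ʒ/, /d/, /k/ stranded (only a nasal (/m/, /n/, or /ŋ/) is licensed in coda position; onsets are limited to one consonant).

4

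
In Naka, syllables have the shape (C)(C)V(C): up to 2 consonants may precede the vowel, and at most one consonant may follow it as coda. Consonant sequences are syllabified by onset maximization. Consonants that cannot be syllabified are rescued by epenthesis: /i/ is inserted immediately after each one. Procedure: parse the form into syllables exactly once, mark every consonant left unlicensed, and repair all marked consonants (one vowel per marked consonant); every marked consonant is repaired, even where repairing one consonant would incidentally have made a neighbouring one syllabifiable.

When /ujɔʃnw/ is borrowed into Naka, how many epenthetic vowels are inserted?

The unsyllabifiable consonants are /n/, /w/; each receives one epenthetic vowel.

2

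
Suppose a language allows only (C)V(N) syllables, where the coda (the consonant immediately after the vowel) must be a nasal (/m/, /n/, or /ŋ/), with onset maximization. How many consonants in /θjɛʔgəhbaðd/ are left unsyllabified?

5

The consonants /θ/, /ʔ/, /h/, /ð/, /d/ cannot be parsed into a legal (C)V(N) syllable (only a nasal (/m/, /n/, or /ŋ/) is licensed in coda position; onsets are limited to one consonant).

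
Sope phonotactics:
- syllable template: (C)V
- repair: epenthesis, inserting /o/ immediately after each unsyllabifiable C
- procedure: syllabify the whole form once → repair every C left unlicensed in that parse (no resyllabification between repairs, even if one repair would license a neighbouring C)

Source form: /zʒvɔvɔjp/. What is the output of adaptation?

zoʒovɔvɔjopo

Syllabifying with onset maximization leaves /z/, /ʒ/, /j/, /p/ stranded (no codas are permitted; onsets are limited to one consonant).
Each unlicensed consonant becomes the onset of a new syllable: /z/ → /zo/, /ʒ/ → /ʒo/, /j/ → /jo/, /p/ → /po/.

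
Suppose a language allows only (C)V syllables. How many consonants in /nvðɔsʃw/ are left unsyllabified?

Under (C)V, the unsyllabifiable consonants are /n/, /v/, /s/, /ʃ/, /w/ (no codas are permitted; onsets are limited to one consonant).

5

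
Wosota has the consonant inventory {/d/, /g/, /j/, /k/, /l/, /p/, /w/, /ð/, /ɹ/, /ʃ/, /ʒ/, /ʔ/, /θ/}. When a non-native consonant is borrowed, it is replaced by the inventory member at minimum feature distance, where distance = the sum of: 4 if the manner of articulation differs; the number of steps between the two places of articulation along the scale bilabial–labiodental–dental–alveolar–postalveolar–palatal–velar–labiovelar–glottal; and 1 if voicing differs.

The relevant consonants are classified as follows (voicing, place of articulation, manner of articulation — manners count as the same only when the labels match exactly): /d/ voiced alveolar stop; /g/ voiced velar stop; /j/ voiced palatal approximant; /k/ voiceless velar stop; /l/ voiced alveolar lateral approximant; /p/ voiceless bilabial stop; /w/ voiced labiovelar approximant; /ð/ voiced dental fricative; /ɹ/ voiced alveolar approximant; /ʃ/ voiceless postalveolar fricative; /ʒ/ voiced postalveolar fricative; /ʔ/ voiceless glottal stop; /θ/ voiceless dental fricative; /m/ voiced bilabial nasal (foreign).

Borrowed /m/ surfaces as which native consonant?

/p/ is closest: manner differs (nasal→stop, +4), place distance 0 (bilabial→bilabial), voicing differs (+1); total 5. Next closest is /ð/ at distance 6.

p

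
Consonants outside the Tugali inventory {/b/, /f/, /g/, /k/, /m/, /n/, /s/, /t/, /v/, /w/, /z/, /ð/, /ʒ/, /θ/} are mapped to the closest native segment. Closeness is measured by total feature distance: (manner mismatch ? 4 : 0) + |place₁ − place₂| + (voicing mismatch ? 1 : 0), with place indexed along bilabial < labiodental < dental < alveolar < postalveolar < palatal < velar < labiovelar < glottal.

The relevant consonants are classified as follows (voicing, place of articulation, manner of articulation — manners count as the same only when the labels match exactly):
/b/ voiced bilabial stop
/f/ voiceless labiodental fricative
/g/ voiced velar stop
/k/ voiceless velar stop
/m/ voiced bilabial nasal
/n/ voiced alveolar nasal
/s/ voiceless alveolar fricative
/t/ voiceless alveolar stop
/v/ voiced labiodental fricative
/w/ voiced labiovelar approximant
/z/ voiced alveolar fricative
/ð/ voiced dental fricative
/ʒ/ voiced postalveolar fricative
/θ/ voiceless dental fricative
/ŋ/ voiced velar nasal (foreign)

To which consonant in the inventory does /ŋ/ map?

/n/ is closest: same manner (nasal), place distance 3 (velar→alveolar), same voicing; total 3. Next closest is /g/ at distance 4.

n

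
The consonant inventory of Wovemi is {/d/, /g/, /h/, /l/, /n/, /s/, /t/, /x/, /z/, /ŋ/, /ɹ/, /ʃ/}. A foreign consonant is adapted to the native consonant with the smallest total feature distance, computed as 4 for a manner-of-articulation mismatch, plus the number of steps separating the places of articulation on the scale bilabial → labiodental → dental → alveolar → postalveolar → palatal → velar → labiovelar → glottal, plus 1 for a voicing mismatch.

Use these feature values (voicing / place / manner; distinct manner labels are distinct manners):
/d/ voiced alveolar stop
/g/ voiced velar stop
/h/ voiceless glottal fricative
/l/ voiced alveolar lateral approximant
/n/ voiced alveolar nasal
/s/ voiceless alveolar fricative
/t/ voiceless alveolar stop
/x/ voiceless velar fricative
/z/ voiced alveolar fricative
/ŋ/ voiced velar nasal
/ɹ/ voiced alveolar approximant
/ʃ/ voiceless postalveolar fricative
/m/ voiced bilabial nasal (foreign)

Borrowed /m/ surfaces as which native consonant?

n

/n/ is closest: same manner (nasal), place distance 3 (bilabial→alveolar), same voicing; total 3. Next closest is /ŋ/ at distance 6.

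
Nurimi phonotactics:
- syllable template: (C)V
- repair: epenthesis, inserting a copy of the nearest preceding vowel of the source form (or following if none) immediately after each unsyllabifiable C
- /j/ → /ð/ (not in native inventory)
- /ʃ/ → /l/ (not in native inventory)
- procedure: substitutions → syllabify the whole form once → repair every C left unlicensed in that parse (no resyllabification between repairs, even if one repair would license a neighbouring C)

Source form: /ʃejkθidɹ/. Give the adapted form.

leðekeθidiɹi

Substitution: /ʃ/ → /l/, /j/ → /ð/, giving /leðkθidɹ/.
Under (C)V, the unsyllabifiable consonants are /ð/, /k/, /d/, /ɹ/ (no codas are permitted; onsets are limited to one consonant).
Each unlicensed consonant becomes the onset of a new syllable: /ð/ → /ðe/, /k/ → /ke/, /d/ → /di/, /ɹ/ → /ɹi/.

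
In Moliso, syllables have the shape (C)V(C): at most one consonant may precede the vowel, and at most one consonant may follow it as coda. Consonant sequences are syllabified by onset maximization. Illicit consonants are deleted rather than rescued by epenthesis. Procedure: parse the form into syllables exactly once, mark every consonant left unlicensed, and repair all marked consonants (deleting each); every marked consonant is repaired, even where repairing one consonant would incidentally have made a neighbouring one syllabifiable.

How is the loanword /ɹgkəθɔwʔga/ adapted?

Under (C)V(C), the unsyllabifiable consonants are /ɹ/, /g/, /ʔ/ (at most one coda consonant is licensed; onsets are limited to one consonant).
Deletion applies to /ɹ/, /g/, /ʔ/.

kəθɔwga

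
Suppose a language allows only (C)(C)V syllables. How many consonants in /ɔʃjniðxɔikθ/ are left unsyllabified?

The consonants /ʃ/, /k/, /θ/ cannot be parsed into a legal (C)(C)V syllable (no codas are permitted; onsets may contain at most 2 consonants).

3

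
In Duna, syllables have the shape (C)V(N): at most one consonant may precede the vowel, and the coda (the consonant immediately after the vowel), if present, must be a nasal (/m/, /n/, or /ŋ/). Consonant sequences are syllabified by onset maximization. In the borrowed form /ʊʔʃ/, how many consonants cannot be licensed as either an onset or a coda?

Under (C)V(N), the unsyllabifiable consonants are /ʔ/, /ʃ/ (only a nasal (/m/, /n/, or /ŋ/) is licensed in coda position; onsets are limited to one consonant).

2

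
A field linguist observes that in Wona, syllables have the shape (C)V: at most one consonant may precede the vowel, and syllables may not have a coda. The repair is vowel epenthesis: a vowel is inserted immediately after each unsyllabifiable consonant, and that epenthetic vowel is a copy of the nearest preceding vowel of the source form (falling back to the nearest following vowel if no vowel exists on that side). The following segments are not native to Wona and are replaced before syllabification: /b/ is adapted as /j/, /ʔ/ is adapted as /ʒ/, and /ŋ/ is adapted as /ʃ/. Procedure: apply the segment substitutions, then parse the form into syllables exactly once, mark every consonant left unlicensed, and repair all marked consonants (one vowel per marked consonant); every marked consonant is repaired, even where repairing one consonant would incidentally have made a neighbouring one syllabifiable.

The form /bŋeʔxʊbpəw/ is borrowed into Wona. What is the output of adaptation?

Substitution: /b/ → /j/, /ŋ/ → /ʃ/, /ʔ/ → /ʒ/, giving /jʃeʒxʊjpəw/.
Under (C)V, the unsyllabifiable consonants are /j/, /ʒ/, /j/, /w/ (no codas are permitted; onsets are limited to one consonant).
Epenthesis after each stranded consonant: /j/ → /je/, /ʒ/ → /ʒe/, /j/ → /jʊ/, /w/ → /wə/.

jeʃeʒexʊjʊpəwə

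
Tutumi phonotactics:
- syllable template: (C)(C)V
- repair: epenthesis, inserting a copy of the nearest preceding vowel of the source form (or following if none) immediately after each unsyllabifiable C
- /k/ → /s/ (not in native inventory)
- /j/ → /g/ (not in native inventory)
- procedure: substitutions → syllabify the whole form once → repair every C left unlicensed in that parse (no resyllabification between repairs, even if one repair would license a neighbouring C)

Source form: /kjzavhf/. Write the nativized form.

sagzavahafa

Substitution: /k/ → /s/, /j/ → /g/, giving /sgzavhf/.
Under (C)(C)V, the unsyllabifiable consonants are /s/, /v/, /h/, /f/ (no codas are permitted; onsets may contain at most 2 consonants).
Inserting the epenthetic vowel yields /s/ → /sa/, /v/ → /va/, /h/ → /ha/, /f/ → /fa/.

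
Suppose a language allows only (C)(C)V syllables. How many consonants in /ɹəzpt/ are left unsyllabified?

Under (C)(C)V, the unsyllabifiable consonants are /z/, /p/, /t/ (no codas are permitted; onsets may contain at most 2 consonants).

3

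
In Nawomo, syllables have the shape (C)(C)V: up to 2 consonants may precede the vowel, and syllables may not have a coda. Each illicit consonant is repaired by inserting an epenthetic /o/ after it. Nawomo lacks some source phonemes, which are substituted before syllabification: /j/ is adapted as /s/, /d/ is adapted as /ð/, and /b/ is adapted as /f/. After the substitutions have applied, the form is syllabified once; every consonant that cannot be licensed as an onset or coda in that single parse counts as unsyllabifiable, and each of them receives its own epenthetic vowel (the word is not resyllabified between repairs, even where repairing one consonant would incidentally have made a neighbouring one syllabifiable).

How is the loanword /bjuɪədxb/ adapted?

Substitution: /b/ → /f/, /j/ → /s/, /d/ → /ð/, giving /fsuɪəðxf/.
The consonants /ð/, /x/, /f/ cannot be parsed into a legal (C)(C)V syllable (no codas are permitted; onsets may contain at most 2 consonants).
Inserting the epenthetic vowel yields /ð/ → /ðo/, /x/ → /xo/, /f/ → /fo/.

fsuɪəðoxofo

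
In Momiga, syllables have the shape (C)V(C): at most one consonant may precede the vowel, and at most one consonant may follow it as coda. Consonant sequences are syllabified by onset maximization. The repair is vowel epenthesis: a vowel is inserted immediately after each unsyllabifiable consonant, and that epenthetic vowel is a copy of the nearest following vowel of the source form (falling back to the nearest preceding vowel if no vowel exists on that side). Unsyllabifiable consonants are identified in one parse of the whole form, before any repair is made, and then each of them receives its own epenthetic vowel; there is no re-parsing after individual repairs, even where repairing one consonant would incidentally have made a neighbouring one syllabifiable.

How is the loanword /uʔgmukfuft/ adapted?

Syllabifying with onset maximization leaves /g/, /t/ stranded (at most one coda consonant is licensed; onsets are limited to one consonant).
Inserting the epenthetic vowel yields /g/ → /gu/, /t/ → /tu/.

uʔgumukfuftu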